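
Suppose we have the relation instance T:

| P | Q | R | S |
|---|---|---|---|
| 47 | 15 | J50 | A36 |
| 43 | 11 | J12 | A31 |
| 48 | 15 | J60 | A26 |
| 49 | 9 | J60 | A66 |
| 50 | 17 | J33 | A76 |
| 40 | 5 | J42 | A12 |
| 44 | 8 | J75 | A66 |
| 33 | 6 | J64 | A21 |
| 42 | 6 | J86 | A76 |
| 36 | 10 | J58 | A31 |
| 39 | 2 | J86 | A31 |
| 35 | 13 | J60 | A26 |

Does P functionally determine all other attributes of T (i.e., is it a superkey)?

All 12 rows have distinct P values, so P → (all attributes) holds and P is a superkey.

Yes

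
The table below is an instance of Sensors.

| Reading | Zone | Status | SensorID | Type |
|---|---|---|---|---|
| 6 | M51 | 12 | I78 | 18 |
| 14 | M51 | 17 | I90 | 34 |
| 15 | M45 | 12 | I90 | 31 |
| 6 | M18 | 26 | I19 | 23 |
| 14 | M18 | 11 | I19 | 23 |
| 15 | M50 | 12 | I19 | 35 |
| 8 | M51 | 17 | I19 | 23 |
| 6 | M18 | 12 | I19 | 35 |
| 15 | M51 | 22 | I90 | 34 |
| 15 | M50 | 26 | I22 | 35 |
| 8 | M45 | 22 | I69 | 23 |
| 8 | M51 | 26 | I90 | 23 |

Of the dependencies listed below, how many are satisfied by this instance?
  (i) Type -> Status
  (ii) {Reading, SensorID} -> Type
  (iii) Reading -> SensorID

(i) Type -> Status: Type=34: 2 rows → Status takes values {17, 22} — violation; Type=23: 5 rows → Status takes values {26, 11, 17, 22} — violation; Type=35: 3 rows → Status takes values {12, 26} — violation — fails.
(ii) {Reading, SensorID} -> Type: (Reading=15, SensorID=I90): 2 rows → Type takes values {31, 34} — violation; (Reading=6, SensorID=I19): 2 rows → Type takes values {23, 35} — violation — fails.
(iii) Reading -> SensorID: Reading=6: 3 rows → SensorID takes values {I78, I19} — violation; Reading=14: 2 rows → SensorID takes values {I90, I19} — violation; Reading=15: 4 rows → SensorID takes values {I90, I19, I22} — violation; Reading=8: 3 rows → SensorID takes values {I19, I69, I90} — violation — fails.
None of the 3 dependencies hold.

0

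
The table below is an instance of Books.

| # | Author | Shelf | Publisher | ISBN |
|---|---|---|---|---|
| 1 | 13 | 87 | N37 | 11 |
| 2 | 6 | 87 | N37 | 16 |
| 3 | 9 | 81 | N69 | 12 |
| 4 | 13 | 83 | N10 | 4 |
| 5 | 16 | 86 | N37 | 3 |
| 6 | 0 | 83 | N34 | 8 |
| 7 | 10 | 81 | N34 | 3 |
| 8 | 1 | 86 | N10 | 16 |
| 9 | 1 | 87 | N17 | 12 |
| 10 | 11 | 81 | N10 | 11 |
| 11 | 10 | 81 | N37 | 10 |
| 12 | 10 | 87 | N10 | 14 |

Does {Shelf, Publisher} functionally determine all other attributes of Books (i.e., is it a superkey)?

No

Rows 1 and 2 have the same {Shelf, Publisher} value (Shelf=87, Publisher=N37) but are distinct tuples, so {Shelf, Publisher} does not determine every attribute — not a superkey.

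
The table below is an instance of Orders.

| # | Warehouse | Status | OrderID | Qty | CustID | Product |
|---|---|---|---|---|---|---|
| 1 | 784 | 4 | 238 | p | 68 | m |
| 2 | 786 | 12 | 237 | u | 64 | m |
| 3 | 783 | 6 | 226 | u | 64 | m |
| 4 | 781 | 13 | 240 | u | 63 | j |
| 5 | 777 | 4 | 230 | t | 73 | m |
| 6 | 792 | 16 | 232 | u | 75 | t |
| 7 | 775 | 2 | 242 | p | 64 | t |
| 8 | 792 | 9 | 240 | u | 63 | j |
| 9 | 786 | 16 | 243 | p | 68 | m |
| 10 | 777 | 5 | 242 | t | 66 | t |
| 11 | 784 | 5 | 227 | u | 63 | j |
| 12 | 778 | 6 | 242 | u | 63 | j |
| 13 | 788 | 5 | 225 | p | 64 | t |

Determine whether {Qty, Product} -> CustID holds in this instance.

Yes

(Qty=p, Product=m): rows 1, 9 → CustID = 68, 68 ✓
(Qty=u, Product=m): rows 2, 3 → CustID = 64, 64 ✓
(Qty=u, Product=j): rows 4, 8, 11, 12 → CustID = 63, 63, 63, 63 ✓
(Qty=t, Product=m): row 5 → CustID = 73 ✓
(Qty=u, Product=t): row 6 → CustID = 75 ✓
(Qty=p, Product=t): rows 7, 13 → CustID = 64, 64 ✓
(Qty=t, Product=t): row 10 → CustID = 66 ✓
Every {Qty, Product} value is associated with a single CustID value, so {Qty, Product} -> CustID holds.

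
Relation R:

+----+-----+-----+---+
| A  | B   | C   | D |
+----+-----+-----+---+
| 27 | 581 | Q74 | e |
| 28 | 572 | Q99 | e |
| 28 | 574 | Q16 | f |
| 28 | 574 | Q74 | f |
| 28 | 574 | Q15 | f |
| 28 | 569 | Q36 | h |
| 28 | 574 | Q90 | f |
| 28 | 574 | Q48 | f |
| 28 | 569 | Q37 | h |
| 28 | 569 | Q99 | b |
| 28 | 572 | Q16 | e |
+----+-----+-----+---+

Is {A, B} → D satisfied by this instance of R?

No

(A=27, B=581): 1 row → D = e ✓
(A=28, B=572): 2 rows → D = e, e ✓
(A=28, B=574): 5 rows → D = f, f, f, f, f ✓
(A=28, B=569): 3 rows → D takes values {h, b} — violation
Two rows agree on {A, B} but differ on D, so {A, B} → D does not hold.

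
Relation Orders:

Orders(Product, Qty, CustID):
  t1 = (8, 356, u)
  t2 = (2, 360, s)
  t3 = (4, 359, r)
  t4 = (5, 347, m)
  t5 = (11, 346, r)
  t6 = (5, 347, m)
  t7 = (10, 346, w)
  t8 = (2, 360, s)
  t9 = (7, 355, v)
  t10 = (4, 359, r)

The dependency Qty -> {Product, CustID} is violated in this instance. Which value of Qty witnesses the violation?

Qty=356: row 1 → {Product,CustID} = (8, u) ✓
Qty=360: rows 2, 8 → {Product,CustID} = (2, s), (2, s) ✓
Qty=359: rows 3, 10 → {Product,CustID} = (4, r), (4, r) ✓
Qty=347: rows 4, 6 → {Product,CustID} = (5, m), (5, m) ✓
Qty=346: rows 5, 7 → {Product,CustID} takes values {(11, r), (10, w)} — violation
Qty=355: row 9 → {Product,CustID} = (7, v) ✓
The only Qty value with inconsistent RHS is Qty=346.

346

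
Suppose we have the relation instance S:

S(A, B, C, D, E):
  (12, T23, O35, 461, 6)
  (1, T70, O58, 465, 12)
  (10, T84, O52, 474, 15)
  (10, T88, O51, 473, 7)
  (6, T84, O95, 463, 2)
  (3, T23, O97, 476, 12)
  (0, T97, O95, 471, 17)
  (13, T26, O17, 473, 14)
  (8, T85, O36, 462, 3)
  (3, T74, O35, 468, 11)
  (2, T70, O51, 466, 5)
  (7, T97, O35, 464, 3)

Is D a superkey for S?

Two distinct rows share D=473, so D does not determine every attribute — not a superkey.

No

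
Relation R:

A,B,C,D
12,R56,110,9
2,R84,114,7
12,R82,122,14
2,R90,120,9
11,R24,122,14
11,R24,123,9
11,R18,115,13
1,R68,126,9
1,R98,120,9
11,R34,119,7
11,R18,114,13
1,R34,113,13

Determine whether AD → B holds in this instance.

(A=12, D=9): 1 row → B = R56 ✓
(A=2, D=7): 1 row → B = R84 ✓
(A=12, D=14): 1 row → B = R82 ✓
(A=2, D=9): 1 row → B = R90 ✓
(A=11, D=14): 1 row → B = R24 ✓
(A=11, D=9): 1 row → B = R24 ✓
(A=11, D=13): 2 rows → B = R18, R18 ✓
(A=1, D=9): 2 rows → B takes values {R68, R98} — violation
(A=11, D=7): 1 row → B = R34 ✓
(A=1, D=13): 1 row → B = R34 ✓
Two rows agree on AD but differ on B, so AD → B does not hold.

No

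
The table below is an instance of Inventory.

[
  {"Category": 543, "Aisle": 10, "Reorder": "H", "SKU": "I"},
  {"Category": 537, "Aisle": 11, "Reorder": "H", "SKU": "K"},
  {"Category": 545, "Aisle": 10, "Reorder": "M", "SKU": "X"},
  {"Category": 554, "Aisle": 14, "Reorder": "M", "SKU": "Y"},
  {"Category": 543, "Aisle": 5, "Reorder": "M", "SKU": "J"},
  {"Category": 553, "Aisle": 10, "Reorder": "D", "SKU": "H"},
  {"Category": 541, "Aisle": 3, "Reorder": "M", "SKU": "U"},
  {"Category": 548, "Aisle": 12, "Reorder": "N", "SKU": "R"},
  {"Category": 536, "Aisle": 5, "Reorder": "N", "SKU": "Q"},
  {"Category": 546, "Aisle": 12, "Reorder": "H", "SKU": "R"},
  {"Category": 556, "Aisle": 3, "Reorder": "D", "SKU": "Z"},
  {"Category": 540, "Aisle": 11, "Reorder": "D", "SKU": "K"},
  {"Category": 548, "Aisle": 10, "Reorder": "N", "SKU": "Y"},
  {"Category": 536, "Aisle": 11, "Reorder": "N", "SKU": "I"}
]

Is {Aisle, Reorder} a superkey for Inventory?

All 14 rows have distinct {Aisle, Reorder} values, so {Aisle, Reorder} → (all attributes) holds and {Aisle, Reorder} is a superkey.

Yes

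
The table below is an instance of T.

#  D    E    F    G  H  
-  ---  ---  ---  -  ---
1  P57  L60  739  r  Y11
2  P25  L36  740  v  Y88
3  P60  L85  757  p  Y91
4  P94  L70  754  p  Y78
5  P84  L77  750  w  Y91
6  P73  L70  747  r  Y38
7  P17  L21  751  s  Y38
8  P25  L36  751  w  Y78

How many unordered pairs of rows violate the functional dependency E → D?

E=L36: all 2 rows agree on D — 0 pairs.
E=L70: violating pairs (4,6) — 1 pair.

1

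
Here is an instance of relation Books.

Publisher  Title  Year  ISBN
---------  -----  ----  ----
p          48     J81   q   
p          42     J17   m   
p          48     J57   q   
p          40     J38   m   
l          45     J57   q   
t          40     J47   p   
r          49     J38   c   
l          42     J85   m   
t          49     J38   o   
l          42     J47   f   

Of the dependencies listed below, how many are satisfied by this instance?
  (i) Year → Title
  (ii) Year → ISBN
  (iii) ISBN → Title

(i) Year → Title: Year=J57: 2 rows → Title takes values {48, 45} — violation; Year=J38: 3 rows → Title takes values {40, 49} — violation; Year=J47: 2 rows → Title takes values {40, 42} — violation — fails.
(ii) Year → ISBN: Year=J38: 3 rows → ISBN takes values {m, c, o} — violation; Year=J47: 2 rows → ISBN takes values {p, f} — violation — fails.
(iii) ISBN → Title: ISBN=q: 3 rows → Title takes values {48, 45} — violation; ISBN=m: 3 rows → Title takes values {42, 40} — violation — fails.
None of the 3 dependencies hold.

0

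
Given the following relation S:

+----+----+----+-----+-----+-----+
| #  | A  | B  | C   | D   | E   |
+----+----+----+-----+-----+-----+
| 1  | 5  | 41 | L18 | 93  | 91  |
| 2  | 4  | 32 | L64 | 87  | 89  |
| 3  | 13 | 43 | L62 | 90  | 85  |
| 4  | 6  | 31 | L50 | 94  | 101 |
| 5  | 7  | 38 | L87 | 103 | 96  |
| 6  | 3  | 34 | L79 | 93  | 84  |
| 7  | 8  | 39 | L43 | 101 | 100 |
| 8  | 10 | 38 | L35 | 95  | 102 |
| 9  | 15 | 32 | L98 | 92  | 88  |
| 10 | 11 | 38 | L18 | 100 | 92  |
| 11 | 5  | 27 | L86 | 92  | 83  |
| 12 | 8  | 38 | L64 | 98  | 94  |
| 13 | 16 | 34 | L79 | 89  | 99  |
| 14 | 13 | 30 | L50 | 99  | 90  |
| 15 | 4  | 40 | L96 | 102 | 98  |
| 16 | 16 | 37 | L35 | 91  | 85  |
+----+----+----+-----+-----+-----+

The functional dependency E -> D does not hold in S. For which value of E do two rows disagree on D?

E=91: row 1 → D = 93 ✓
E=89: row 2 → D = 87 ✓
E=85: rows 3, 16 → D takes values {90, 91} — violation
E=101: row 4 → D = 94 ✓
E=96: row 5 → D = 103 ✓
E=84: row 6 → D = 93 ✓
E=100: row 7 → D = 101 ✓
E=102: row 8 → D = 95 ✓
E=88: row 9 → D = 92 ✓
E=92: row 10 → D = 100 ✓
E=83: row 11 → D = 92 ✓
E=94: row 12 → D = 98 ✓
E=99: row 13 → D = 89 ✓
E=90: row 14 → D = 99 ✓
E=98: row 15 → D = 102 ✓
The only E value with inconsistent D is E=85.

85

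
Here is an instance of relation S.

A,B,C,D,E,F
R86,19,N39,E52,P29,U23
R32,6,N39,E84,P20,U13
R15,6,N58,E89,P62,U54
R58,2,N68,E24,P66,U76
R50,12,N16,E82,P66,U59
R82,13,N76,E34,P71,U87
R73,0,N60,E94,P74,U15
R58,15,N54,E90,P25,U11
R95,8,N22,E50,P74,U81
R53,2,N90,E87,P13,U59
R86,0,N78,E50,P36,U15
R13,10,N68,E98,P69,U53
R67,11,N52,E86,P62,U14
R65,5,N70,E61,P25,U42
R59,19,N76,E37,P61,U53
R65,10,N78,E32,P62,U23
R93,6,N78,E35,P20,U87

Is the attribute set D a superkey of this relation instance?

Two distinct rows share D=E50, so D does not determine every attribute — not a superkey.

No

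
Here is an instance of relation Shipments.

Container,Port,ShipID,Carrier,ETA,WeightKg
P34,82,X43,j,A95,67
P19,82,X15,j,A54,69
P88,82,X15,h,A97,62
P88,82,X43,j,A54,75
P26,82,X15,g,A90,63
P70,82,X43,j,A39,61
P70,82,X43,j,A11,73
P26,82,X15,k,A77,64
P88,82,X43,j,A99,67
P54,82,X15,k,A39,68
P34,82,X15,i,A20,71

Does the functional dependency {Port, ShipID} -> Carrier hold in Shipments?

No

(Port=82, ShipID=X43): 5 rows → Carrier = j, j, j, j, j ✓
(Port=82, ShipID=X15): 6 rows → Carrier takes values {j, h, g, k, i} — violation
Two rows agree on {Port, ShipID} but differ on Carrier, so {Port, ShipID} -> Carrier does not hold.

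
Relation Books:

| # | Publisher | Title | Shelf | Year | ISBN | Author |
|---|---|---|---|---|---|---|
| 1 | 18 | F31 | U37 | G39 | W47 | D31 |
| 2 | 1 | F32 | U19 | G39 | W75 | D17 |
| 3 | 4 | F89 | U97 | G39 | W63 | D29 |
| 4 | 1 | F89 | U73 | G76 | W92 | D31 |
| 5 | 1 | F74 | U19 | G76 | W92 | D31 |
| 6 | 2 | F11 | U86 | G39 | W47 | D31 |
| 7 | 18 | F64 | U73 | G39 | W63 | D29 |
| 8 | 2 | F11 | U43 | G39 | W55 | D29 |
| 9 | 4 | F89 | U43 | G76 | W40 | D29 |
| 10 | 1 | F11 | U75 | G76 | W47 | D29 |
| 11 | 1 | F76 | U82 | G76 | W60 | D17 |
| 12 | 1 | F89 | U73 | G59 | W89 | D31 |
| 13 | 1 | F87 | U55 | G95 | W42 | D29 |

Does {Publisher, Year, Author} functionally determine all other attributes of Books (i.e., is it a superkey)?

No

Rows 4 and 5 have the same {Publisher, Year, Author} value (Publisher=1, Year=G76, Author=D31) but are distinct tuples, so {Publisher, Year, Author} does not determine every attribute — not a superkey.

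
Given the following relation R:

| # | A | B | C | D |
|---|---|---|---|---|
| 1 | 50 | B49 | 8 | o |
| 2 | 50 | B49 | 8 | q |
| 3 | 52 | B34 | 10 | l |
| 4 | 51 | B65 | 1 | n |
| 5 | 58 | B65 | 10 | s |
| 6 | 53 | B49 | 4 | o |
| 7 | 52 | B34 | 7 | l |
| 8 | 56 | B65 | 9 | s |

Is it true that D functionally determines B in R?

Yes

D=o: rows 1, 6 → B = B49, B49 ✓
D=q: row 2 → B = B49 ✓
D=l: rows 3, 7 → B = B34, B34 ✓
D=n: row 4 → B = B65 ✓
D=s: rows 5, 8 → B = B65, B65 ✓
Every D value is associated with a single B value, so D -> B holds.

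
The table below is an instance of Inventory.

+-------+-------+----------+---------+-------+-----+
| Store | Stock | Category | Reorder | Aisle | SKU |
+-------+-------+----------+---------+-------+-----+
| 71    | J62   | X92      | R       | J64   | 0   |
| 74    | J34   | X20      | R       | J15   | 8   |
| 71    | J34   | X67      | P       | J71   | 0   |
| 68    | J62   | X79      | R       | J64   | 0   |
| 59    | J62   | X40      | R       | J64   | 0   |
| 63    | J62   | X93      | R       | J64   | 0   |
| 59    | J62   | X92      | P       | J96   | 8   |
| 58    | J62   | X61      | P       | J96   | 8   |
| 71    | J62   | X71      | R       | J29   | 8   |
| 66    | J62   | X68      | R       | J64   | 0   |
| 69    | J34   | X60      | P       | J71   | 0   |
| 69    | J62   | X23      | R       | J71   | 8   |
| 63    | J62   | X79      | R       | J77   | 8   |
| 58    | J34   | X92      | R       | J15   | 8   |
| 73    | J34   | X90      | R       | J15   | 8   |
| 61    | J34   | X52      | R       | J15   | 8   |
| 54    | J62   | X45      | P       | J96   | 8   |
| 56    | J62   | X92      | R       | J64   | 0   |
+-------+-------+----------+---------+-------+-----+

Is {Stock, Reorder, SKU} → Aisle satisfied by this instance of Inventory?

No

(Stock=J62, Reorder=R, SKU=0): 6 rows → Aisle = J64, J64, J64, J64, J64, J64 ✓
(Stock=J34, Reorder=R, SKU=8): 4 rows → Aisle = J15, J15, J15, J15 ✓
(Stock=J34, Reorder=P, SKU=0): 2 rows → Aisle = J71, J71 ✓
(Stock=J62, Reorder=P, SKU=8): 3 rows → Aisle = J96, J96, J96 ✓
(Stock=J62, Reorder=R, SKU=8): 3 rows → Aisle takes values {J29, J71, J77} — violation
Two rows agree on {Stock, Reorder, SKU} but differ on Aisle, so {Stock, Reorder, SKU} → Aisle does not hold.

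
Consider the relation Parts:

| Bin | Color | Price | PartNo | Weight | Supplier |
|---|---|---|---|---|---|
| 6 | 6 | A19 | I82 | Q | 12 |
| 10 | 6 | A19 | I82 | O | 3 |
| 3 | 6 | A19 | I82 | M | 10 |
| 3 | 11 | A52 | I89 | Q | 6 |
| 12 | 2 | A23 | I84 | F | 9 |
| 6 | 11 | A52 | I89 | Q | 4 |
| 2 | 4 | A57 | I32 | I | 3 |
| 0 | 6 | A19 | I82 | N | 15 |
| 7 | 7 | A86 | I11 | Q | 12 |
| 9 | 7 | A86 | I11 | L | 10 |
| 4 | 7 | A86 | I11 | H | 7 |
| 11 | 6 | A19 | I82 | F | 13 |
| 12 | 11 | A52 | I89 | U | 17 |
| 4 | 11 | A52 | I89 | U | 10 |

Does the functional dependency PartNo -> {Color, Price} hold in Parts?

PartNo=I82: 5 rows → {Color,Price} = (6, A19), (6, A19), (6, A19), (6, A19), (6, A19) ✓
PartNo=I89: 4 rows → {Color,Price} = (11, A52), (11, A52), (11, A52), (11, A52) ✓
PartNo=I84: 1 row → {Color,Price} = (2, A23) ✓
PartNo=I32: 1 row → {Color,Price} = (4, A57) ✓
PartNo=I11: 3 rows → {Color,Price} = (7, A86), (7, A86), (7, A86) ✓
Every PartNo value is associated with a single {Color, Price} value, so PartNo -> {Color, Price} holds.

Yes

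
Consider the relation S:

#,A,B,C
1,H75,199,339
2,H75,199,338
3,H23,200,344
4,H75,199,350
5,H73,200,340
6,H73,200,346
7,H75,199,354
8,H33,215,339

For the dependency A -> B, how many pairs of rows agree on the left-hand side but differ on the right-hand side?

0

A=H75: all 4 rows agree on B — 0 pairs.
A=H73: all 2 rows agree on B — 0 pairs.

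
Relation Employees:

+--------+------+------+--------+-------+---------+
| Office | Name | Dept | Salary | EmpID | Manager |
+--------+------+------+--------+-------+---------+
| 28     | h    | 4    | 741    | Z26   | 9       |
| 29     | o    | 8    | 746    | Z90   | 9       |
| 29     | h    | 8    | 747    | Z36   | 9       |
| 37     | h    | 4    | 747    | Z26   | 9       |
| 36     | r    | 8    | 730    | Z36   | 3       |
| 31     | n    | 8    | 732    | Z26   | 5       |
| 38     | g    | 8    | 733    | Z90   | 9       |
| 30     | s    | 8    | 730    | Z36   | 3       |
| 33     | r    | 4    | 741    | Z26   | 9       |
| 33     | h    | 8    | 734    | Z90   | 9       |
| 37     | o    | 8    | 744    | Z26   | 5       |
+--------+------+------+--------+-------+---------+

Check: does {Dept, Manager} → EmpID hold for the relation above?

(Dept=4, Manager=9): 3 rows → EmpID = Z26, Z26, Z26 ✓
(Dept=8, Manager=9): 4 rows → EmpID takes values {Z90, Z36} — violation
(Dept=8, Manager=3): 2 rows → EmpID = Z36, Z36 ✓
(Dept=8, Manager=5): 2 rows → EmpID = Z26, Z26 ✓
Two rows agree on {Dept, Manager} but differ on EmpID, so {Dept, Manager} → EmpID does not hold.

No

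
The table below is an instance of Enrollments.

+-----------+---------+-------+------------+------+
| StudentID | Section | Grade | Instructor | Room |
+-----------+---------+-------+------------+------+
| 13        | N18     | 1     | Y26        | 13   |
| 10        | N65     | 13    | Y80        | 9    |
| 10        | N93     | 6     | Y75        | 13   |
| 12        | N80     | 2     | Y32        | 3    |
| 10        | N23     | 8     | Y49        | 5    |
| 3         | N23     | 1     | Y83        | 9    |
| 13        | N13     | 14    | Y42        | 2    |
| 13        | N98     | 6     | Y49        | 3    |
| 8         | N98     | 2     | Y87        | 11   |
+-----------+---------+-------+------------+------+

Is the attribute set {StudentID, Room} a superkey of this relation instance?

Yes

All 9 rows have distinct {StudentID, Room} values, so {StudentID, Room} → (all attributes) holds and {StudentID, Room} is a superkey.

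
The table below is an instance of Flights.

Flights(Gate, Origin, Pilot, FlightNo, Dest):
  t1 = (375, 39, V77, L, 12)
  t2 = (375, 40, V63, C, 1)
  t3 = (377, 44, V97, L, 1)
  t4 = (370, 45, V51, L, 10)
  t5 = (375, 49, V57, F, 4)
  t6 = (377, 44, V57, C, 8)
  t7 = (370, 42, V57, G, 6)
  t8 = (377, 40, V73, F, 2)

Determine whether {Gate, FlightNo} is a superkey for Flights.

All 8 rows have distinct {Gate, FlightNo} values, so {Gate, FlightNo} → (all attributes) holds and {Gate, FlightNo} is a superkey.

Yes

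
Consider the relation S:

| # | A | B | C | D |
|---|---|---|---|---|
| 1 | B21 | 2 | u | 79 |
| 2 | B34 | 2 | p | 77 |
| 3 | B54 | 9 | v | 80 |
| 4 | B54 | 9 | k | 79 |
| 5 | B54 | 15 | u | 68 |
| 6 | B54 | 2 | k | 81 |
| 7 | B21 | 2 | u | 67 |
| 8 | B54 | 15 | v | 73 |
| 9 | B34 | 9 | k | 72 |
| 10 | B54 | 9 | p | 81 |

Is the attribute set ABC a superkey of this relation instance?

No

Rows 1 and 7 have the same ABC value (A=B21, B=2, C=u) but are distinct tuples, so ABC does not determine every attribute — not a superkey.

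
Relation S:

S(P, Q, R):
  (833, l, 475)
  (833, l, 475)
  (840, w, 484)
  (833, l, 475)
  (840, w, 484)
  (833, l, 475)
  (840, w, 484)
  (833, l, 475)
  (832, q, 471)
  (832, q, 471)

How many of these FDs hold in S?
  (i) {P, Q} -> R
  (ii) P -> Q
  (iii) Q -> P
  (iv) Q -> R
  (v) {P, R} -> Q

(i) {P, Q} -> R: every LHS value maps to a single RHS value — holds.
(ii) P -> Q: every LHS value maps to a single RHS value — holds.
(iii) Q -> P: every LHS value maps to a single RHS value — holds.
(iv) Q -> R: every LHS value maps to a single RHS value — holds.
(v) {P, R} -> Q: every LHS value maps to a single RHS value — holds.
5 of the 5 dependencies hold.

5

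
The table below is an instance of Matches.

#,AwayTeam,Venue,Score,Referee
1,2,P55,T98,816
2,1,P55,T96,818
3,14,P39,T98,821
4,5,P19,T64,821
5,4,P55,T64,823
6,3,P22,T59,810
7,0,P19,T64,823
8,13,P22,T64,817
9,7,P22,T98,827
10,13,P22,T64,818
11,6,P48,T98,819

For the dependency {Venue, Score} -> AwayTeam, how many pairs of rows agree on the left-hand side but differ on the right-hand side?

(Venue=P19, Score=T64): violating pairs (4,7) — 1 pair.
(Venue=P22, Score=T64): all 2 rows agree on AwayTeam — 0 pairs.

1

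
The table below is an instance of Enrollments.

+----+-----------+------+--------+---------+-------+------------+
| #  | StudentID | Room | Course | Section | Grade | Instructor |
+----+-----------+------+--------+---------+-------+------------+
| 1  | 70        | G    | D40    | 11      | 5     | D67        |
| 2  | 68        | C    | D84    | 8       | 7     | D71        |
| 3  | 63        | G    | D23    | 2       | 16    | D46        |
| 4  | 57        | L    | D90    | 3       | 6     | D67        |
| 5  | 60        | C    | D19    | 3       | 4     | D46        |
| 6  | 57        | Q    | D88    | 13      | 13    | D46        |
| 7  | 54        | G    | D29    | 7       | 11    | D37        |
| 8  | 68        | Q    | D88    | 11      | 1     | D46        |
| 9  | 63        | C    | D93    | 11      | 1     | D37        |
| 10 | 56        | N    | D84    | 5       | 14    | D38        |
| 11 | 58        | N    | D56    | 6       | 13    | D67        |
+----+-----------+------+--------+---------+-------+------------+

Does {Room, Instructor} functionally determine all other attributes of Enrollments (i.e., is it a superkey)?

Rows 6 and 8 have the same {Room, Instructor} value (Room=Q, Instructor=D46) but are distinct tuples, so {Room, Instructor} does not determine every attribute — not a superkey.

No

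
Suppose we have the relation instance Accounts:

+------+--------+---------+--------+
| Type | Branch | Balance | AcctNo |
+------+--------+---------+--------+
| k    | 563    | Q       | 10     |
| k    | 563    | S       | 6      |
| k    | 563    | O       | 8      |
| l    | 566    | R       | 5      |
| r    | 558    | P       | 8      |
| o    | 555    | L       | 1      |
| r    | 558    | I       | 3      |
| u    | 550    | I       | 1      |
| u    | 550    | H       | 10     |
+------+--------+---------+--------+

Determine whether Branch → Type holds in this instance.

Branch=563: 3 rows → Type = k, k, k ✓
Branch=566: 1 row → Type = l ✓
Branch=558: 2 rows → Type = r, r ✓
Branch=555: 1 row → Type = o ✓
Branch=550: 2 rows → Type = u, u ✓
Every Branch value is associated with a single Type value, so Branch → Type holds.

Yes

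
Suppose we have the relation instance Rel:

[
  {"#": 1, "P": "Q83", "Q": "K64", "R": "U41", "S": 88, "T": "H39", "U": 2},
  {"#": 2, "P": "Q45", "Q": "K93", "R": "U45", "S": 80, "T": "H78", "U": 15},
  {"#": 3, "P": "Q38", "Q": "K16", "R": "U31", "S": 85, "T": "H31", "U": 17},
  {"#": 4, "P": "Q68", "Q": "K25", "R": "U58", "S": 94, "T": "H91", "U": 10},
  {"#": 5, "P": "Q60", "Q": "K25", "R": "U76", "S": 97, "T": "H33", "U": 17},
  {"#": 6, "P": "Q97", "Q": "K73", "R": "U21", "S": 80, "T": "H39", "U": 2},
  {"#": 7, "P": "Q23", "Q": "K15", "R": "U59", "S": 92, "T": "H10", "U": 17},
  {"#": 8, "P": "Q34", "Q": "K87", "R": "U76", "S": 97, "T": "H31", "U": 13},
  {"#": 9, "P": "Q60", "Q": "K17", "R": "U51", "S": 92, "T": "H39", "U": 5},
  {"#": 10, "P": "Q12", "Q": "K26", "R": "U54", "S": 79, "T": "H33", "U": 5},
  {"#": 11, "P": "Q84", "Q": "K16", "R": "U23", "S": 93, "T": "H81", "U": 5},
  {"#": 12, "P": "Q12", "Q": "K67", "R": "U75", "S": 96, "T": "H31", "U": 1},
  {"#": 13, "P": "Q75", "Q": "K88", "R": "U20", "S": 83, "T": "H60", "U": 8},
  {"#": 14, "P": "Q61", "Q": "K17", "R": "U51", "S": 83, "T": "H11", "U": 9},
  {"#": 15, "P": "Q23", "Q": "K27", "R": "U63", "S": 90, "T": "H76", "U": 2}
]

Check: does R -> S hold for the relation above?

R=U41: row 1 → S = 88 ✓
R=U45: row 2 → S = 80 ✓
R=U31: row 3 → S = 85 ✓
R=U58: row 4 → S = 94 ✓
R=U76: rows 5, 8 → S = 97, 97 ✓
R=U21: row 6 → S = 80 ✓
R=U59: row 7 → S = 92 ✓
R=U51: rows 9, 14 → S takes values {92, 83} — violation
R=U54: row 10 → S = 79 ✓
R=U23: row 11 → S = 93 ✓
R=U75: row 12 → S = 96 ✓
R=U20: row 13 → S = 83 ✓
R=U63: row 15 → S = 90 ✓
Two rows agree on R but differ on S, so R -> S does not hold.

No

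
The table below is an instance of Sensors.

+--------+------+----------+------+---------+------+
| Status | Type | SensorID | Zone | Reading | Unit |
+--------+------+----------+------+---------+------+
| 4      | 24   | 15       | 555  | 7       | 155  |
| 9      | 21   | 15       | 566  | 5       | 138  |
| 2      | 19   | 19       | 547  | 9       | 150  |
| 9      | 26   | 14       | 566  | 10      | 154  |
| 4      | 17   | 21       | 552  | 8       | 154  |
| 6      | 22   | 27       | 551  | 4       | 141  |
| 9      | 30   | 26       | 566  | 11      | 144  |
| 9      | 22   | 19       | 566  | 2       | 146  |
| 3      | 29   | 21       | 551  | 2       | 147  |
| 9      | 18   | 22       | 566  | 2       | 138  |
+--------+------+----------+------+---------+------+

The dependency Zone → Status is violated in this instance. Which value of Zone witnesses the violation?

551

Zone=555: 1 row → Status = 4 ✓
Zone=566: 5 rows → Status = 9, 9, 9, 9, 9 ✓
Zone=547: 1 row → Status = 2 ✓
Zone=552: 1 row → Status = 4 ✓
Zone=551: 2 rows → Status takes values {6, 3} — violation
The only Zone value with inconsistent Status is Zone=551.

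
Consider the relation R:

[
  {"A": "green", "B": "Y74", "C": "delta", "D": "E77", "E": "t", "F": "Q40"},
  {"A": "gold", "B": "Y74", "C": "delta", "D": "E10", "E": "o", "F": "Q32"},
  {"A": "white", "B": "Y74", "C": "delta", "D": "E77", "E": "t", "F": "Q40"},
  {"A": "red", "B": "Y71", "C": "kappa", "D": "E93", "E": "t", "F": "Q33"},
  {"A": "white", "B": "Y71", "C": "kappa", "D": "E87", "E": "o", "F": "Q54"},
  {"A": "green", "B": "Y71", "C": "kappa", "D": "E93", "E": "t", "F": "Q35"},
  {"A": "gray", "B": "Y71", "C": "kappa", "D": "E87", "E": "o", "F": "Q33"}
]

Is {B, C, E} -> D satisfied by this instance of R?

(B=Y74, C=delta, E=t): 2 rows → D = E77, E77 ✓
(B=Y74, C=delta, E=o): 1 row → D = E10 ✓
(B=Y71, C=kappa, E=t): 2 rows → D = E93, E93 ✓
(B=Y71, C=kappa, E=o): 2 rows → D = E87, E87 ✓
Every {B, C, E} value is associated with a single D value, so {B, C, E} -> D holds.

Yes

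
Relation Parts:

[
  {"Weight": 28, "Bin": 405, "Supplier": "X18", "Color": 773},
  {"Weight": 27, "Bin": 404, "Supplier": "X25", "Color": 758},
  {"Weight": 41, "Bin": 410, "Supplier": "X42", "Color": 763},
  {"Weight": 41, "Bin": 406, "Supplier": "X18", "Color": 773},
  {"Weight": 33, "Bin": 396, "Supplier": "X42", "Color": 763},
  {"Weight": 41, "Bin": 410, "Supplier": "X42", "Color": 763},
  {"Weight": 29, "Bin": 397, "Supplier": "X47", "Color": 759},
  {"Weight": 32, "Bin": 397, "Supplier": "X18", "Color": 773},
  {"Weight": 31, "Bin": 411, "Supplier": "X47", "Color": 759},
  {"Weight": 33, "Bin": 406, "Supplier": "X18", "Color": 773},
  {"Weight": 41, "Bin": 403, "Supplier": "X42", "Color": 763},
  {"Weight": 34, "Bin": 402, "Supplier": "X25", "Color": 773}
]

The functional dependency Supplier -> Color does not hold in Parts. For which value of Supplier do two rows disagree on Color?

X25

Supplier=X18: 4 rows → Color = 773, 773, 773, 773 ✓
Supplier=X25: 2 rows → Color takes values {758, 773} — violation
Supplier=X42: 4 rows → Color = 763, 763, 763, 763 ✓
Supplier=X47: 2 rows → Color = 759, 759 ✓
The only Supplier value with inconsistent Color is Supplier=X25.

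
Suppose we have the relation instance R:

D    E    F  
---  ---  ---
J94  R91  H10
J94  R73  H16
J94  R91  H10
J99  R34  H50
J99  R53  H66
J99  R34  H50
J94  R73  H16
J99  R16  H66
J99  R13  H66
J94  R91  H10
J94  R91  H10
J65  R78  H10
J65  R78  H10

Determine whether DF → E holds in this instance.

(D=J94, F=H10): 4 rows → E = R91, R91, R91, R91 ✓
(D=J94, F=H16): 2 rows → E = R73, R73 ✓
(D=J99, F=H50): 2 rows → E = R34, R34 ✓
(D=J99, F=H66): 3 rows → E takes values {R53, R16, R13} — violation
(D=J65, F=H10): 2 rows → E = R78, R78 ✓
Two rows agree on DF but differ on E, so DF → E does not hold.

No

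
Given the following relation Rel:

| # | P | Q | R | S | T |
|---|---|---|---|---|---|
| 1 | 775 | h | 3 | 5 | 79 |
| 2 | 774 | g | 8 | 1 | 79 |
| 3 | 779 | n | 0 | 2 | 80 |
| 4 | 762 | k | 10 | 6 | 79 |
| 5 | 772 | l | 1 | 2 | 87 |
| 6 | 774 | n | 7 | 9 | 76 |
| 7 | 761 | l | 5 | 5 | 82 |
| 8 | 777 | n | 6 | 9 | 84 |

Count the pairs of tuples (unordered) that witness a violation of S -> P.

3

S=5: violating pairs (1,7) — 1 pair.
S=2: violating pairs (3,5) — 1 pair.
S=9: violating pairs (6,8) — 1 pair.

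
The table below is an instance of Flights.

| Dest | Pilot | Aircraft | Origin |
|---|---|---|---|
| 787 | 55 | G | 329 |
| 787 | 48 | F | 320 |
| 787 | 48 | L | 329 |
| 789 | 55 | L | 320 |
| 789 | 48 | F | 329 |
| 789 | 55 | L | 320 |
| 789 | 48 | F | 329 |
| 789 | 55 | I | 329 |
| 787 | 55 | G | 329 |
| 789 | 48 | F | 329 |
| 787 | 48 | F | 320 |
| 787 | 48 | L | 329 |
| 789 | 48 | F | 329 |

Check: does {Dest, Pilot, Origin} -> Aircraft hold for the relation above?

Yes

(Dest=787, Pilot=55, Origin=329): 2 rows → Aircraft = G, G ✓
(Dest=787, Pilot=48, Origin=320): 2 rows → Aircraft = F, F ✓
(Dest=787, Pilot=48, Origin=329): 2 rows → Aircraft = L, L ✓
(Dest=789, Pilot=55, Origin=320): 2 rows → Aircraft = L, L ✓
(Dest=789, Pilot=48, Origin=329): 4 rows → Aircraft = F, F, F, F ✓
(Dest=789, Pilot=55, Origin=329): 1 row → Aircraft = I ✓
Every {Dest, Pilot, Origin} value is associated with a single Aircraft value, so {Dest, Pilot, Origin} -> Aircraft holds.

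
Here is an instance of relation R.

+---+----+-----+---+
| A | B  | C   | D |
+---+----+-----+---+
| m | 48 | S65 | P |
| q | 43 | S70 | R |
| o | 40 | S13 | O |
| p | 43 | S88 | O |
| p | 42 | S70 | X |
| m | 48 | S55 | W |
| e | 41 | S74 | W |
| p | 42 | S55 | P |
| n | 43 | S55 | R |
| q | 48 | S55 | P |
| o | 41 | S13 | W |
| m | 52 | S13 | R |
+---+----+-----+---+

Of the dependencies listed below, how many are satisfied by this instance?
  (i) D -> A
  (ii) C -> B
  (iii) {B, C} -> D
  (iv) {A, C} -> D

(i) D -> A: D=P: 3 rows → A takes values {m, p, q} — violation; D=R: 3 rows → A takes values {q, n, m} — violation; D=O: 2 rows → A takes values {o, p} — violation; D=W: 3 rows → A takes values {m, e, o} — violation — fails.
(ii) C -> B: C=S70: 2 rows → B takes values {43, 42} — violation; C=S13: 3 rows → B takes values {40, 41, 52} — violation; C=S55: 4 rows → B takes values {48, 42, 43} — violation — fails.
(iii) {B, C} -> D: (B=48, C=S55): 2 rows → D takes values {W, P} — violation — fails.
(iv) {A, C} -> D: (A=o, C=S13): 2 rows → D takes values {O, W} — violation — fails.
None of the 4 dependencies hold.

0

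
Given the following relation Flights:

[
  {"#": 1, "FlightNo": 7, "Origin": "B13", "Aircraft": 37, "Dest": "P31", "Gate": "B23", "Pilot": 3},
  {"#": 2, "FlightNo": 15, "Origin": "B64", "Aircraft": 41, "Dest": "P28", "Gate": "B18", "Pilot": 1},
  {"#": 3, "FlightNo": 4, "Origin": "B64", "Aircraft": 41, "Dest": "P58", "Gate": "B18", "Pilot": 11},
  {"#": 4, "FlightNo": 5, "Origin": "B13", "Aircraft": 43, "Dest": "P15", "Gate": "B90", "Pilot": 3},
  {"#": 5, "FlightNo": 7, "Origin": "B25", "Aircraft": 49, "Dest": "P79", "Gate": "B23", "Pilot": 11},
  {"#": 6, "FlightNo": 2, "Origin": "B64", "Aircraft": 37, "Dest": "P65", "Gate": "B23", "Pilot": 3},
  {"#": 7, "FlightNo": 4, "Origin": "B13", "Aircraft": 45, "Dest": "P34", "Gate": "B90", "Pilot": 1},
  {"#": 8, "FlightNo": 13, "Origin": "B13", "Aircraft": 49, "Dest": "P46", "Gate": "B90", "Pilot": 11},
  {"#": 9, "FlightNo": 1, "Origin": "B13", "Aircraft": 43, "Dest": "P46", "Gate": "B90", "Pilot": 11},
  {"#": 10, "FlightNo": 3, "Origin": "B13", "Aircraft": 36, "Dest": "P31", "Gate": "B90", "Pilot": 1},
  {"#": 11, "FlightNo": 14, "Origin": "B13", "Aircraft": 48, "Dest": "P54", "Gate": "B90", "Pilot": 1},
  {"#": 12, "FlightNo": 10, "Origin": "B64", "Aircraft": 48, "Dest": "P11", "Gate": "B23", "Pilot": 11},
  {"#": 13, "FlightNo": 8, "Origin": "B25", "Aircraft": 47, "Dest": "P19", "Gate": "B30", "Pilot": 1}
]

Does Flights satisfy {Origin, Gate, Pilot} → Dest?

(Origin=B13, Gate=B23, Pilot=3): row 1 → Dest = P31 ✓
(Origin=B64, Gate=B18, Pilot=1): row 2 → Dest = P28 ✓
(Origin=B64, Gate=B18, Pilot=11): row 3 → Dest = P58 ✓
(Origin=B13, Gate=B90, Pilot=3): row 4 → Dest = P15 ✓
(Origin=B25, Gate=B23, Pilot=11): row 5 → Dest = P79 ✓
(Origin=B64, Gate=B23, Pilot=3): row 6 → Dest = P65 ✓
(Origin=B13, Gate=B90, Pilot=1): rows 7, 10, 11 → Dest takes values {P34, P31, P54} — violation
(Origin=B13, Gate=B90, Pilot=11): rows 8, 9 → Dest = P46, P46 ✓
(Origin=B64, Gate=B23, Pilot=11): row 12 → Dest = P11 ✓
(Origin=B25, Gate=B30, Pilot=1): row 13 → Dest = P19 ✓
Two rows agree on {Origin, Gate, Pilot} but differ on Dest, so {Origin, Gate, Pilot} → Dest does not hold.

No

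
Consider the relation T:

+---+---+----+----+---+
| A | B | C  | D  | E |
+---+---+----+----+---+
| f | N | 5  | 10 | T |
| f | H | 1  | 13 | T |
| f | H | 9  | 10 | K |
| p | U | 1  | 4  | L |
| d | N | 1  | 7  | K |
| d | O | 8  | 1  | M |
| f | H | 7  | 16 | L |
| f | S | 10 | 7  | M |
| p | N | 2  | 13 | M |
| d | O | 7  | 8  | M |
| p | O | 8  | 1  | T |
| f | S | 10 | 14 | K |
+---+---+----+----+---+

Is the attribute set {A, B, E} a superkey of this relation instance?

No

Two distinct rows share (A=d, B=O, E=M), so {A, B, E} does not determine every attribute — not a superkey.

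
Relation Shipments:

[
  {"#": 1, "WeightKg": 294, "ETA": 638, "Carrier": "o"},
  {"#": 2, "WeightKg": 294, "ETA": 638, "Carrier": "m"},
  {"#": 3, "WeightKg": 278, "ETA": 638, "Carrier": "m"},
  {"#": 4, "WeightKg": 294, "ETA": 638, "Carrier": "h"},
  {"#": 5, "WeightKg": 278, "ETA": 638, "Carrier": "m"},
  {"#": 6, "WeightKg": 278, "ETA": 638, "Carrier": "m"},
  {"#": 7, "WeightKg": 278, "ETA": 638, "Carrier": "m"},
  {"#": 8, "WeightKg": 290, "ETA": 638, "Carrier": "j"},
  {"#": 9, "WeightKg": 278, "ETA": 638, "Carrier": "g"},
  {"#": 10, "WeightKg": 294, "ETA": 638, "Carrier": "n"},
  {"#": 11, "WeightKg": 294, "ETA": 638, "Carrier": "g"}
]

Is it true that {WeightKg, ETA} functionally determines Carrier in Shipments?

No

(WeightKg=294, ETA=638): rows 1, 2, 4, 10, 11 → Carrier takes values {o, m, h, n, g} — violation
(WeightKg=278, ETA=638): rows 3, 5, 6, 7, 9 → Carrier takes values {m, g} — violation
(WeightKg=290, ETA=638): row 8 → Carrier = j ✓
Two rows agree on {WeightKg, ETA} but differ on Carrier, so {WeightKg, ETA} -> Carrier does not hold.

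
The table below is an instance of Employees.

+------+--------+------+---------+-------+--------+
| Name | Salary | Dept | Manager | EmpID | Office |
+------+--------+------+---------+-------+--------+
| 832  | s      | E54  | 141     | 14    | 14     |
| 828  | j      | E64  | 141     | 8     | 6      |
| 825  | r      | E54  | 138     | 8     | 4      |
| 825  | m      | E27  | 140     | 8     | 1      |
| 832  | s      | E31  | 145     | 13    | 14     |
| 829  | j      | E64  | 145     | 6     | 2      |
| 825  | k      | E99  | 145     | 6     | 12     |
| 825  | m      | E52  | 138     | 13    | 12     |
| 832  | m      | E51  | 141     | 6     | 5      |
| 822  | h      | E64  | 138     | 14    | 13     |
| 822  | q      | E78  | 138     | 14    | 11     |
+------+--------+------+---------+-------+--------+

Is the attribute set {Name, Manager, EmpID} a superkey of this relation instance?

No

Two distinct rows share (Name=822, Manager=138, EmpID=14), so {Name, Manager, EmpID} does not determine every attribute — not a superkey.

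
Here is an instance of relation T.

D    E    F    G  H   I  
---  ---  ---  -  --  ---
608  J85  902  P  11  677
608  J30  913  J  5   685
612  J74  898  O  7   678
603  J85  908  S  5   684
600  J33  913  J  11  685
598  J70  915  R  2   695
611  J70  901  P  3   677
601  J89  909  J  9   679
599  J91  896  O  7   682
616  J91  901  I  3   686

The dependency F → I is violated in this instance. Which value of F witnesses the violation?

901

F=902: 1 row → I = 677 ✓
F=913: 2 rows → I = 685, 685 ✓
F=898: 1 row → I = 678 ✓
F=908: 1 row → I = 684 ✓
F=915: 1 row → I = 695 ✓
F=901: 2 rows → I takes values {677, 686} — violation
F=909: 1 row → I = 679 ✓
F=896: 1 row → I = 682 ✓
The only F value with inconsistent I is F=901.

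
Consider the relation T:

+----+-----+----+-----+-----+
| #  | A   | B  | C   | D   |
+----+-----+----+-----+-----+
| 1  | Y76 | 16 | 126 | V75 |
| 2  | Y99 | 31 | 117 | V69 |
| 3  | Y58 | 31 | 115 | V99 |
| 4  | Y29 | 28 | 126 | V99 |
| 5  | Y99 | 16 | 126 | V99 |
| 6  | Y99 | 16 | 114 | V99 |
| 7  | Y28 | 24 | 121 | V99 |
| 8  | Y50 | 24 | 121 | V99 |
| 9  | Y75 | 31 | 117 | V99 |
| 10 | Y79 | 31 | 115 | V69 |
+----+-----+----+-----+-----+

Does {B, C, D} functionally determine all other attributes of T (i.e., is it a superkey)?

No

Rows 7 and 8 have the same {B, C, D} value (B=24, C=121, D=V99) but are distinct tuples, so {B, C, D} does not determine every attribute — not a superkey.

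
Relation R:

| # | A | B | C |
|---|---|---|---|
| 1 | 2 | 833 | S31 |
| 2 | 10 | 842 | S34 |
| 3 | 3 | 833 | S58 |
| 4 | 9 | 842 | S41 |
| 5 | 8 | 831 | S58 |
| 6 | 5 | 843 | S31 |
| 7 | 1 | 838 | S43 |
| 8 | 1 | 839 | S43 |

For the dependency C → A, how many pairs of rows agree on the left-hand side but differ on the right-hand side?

2

C=S31: violating pairs (1,6) — 1 pair.
C=S58: violating pairs (3,5) — 1 pair.
C=S43: all 2 rows agree on A — 0 pairs.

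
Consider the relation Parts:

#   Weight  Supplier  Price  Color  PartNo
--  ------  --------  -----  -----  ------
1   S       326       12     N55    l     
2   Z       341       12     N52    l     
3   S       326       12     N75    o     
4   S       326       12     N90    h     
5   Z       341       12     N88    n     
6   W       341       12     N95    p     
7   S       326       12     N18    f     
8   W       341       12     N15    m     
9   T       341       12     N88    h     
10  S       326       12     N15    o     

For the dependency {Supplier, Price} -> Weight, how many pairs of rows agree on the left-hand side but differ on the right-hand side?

(Supplier=326, Price=12): all 5 rows agree on Weight — 0 pairs.
(Supplier=341, Price=12): violating pairs (2,6), (2,8), (2,9), (5,6), (5,8), (5,9), (6,9), (8,9) — 8 pairs.

8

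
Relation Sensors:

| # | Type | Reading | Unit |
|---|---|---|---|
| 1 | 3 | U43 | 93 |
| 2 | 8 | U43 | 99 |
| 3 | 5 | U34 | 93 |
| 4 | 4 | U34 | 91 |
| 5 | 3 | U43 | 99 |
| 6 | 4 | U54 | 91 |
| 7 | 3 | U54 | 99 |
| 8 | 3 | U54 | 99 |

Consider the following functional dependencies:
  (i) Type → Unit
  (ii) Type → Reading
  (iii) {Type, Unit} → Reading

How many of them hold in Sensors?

0

(i) Type → Unit: Type=3: rows 1, 5, 7, 8 → Unit takes values {93, 99} — violation — fails.
(ii) Type → Reading: Type=3: rows 1, 5, 7, 8 → Reading takes values {U43, U54} — violation; Type=4: rows 4, 6 → Reading takes values {U34, U54} — violation — fails.
(iii) {Type, Unit} → Reading: (Type=4, Unit=91): rows 4, 6 → Reading takes values {U34, U54} — violation; (Type=3, Unit=99): rows 5, 7, 8 → Reading takes values {U43, U54} — violation — fails.
None of the 3 dependencies hold.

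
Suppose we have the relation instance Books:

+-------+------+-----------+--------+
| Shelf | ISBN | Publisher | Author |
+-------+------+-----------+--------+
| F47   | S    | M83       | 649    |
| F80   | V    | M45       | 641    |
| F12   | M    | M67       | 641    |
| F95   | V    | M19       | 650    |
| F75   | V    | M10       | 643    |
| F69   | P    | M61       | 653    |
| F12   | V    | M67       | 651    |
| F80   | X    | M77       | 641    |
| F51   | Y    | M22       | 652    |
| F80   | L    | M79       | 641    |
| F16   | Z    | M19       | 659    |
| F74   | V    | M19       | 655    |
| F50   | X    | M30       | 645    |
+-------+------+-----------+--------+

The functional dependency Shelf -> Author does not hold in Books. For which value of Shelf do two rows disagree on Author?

F12

Shelf=F47: 1 row → Author = 649 ✓
Shelf=F80: 3 rows → Author = 641, 641, 641 ✓
Shelf=F12: 2 rows → Author takes values {641, 651} — violation
Shelf=F95: 1 row → Author = 650 ✓
Shelf=F75: 1 row → Author = 643 ✓
Shelf=F69: 1 row → Author = 653 ✓
Shelf=F51: 1 row → Author = 652 ✓
Shelf=F16: 1 row → Author = 659 ✓
Shelf=F74: 1 row → Author = 655 ✓
Shelf=F50: 1 row → Author = 645 ✓
The only Shelf value with inconsistent Author is Shelf=F12.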